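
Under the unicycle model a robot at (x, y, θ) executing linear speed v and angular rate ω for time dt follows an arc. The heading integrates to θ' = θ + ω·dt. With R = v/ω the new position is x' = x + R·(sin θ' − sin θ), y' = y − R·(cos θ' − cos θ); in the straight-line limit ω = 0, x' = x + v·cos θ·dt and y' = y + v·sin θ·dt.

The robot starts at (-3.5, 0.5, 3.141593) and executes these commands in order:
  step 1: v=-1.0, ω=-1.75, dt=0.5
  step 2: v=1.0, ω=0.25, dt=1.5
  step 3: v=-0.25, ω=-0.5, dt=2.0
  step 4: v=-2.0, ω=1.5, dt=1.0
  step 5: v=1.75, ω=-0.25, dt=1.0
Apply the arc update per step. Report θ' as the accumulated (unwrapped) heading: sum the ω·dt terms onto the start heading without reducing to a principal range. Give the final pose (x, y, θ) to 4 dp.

step 1: θ'=2.2666 (R=0.5714) → pose (-3.0614, 0.2949, 2.2666)
step 2: θ'=2.6416 (R=4.0000) → pose (-4.2139, 1.2412, 2.6416)
step 3: θ'=1.6416 (R=0.5000) → pose (-3.9548, 0.8378, 1.6416)
step 4: θ'=3.1416 (R=-1.3333) → pose (-2.6248, -0.4012, 3.1416)
step 5: θ'=2.8916 (R=-7.0000) → pose (-4.3567, -0.1836, 2.8916)

(-4.3567, -0.1836, 2.8916)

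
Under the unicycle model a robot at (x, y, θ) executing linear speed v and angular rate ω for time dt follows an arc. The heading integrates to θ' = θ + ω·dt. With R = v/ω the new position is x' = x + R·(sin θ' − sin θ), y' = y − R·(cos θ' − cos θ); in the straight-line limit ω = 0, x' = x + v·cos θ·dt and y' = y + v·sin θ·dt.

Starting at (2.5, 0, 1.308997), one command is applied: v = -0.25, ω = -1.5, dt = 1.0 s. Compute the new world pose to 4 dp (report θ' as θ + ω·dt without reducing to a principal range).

(2.3074, -0.1205, -0.1910)

θ' = 1.3090 + -1.5·1.0 = -0.1910
R = v/ω = -0.25/-1.5 = 0.1667
x' = 2.5 + 0.1667·(sin -0.1910 − sin 1.3090) = 2.3074
y' = 0 − 0.1667·(cos -0.1910 − cos 1.3090) = -0.1205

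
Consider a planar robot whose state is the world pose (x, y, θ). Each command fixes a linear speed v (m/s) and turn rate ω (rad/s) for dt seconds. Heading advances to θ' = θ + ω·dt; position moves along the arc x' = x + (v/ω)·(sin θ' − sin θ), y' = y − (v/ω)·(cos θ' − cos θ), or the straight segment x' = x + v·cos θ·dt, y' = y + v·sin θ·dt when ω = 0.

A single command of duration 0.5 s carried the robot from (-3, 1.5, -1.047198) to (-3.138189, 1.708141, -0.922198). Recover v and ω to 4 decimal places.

v = -0.5000, ω = 0.2500

Δθ = -0.922198 − -1.047198 = 0.125000
ω = Δθ/dt = 0.125000/0.5 = 0.2500
R = −Δy/(cos θ' − cos θ) = -2.0000
v = R·ω = -2.0000·0.2500 = -0.5000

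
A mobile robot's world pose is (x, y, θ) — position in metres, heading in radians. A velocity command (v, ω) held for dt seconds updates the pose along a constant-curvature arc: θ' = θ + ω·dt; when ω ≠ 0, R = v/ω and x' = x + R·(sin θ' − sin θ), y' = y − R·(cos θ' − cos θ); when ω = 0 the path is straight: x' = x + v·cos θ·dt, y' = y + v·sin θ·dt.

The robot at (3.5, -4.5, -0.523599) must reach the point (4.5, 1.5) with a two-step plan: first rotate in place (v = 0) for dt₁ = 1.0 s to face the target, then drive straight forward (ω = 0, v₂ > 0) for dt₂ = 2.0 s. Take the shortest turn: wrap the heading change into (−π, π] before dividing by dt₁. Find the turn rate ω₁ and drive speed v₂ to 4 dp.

ω₁ = 1.9292, v₂ = 3.0414

heading to target = atan2(1.5−-4.5, 4.5−3.5) = 1.4056
Δθ = wrap(1.4056 − -0.5236) = 1.9292; ω₁ = Δθ/dt₁ = 1.9292
distance = √((4.5−3.5)² + (1.5−-4.5)²) = 6.0828; v₂ = distance/dt₂ = 3.0414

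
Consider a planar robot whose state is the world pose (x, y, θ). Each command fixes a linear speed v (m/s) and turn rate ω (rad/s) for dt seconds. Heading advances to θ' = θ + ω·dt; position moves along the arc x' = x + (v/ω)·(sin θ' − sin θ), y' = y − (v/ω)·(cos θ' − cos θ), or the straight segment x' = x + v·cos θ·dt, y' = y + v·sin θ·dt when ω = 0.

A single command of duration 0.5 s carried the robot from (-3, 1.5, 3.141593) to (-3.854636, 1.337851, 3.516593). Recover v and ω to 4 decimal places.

Δθ = 3.516593 − 3.141593 = 0.375000
ω = Δθ/dt = 0.375000/0.5 = 0.7500
R = Δx/(sin θ' − sin θ) = 2.3333
v = R·ω = 2.3333·0.7500 = 1.7500

v = 1.7500, ω = 0.7500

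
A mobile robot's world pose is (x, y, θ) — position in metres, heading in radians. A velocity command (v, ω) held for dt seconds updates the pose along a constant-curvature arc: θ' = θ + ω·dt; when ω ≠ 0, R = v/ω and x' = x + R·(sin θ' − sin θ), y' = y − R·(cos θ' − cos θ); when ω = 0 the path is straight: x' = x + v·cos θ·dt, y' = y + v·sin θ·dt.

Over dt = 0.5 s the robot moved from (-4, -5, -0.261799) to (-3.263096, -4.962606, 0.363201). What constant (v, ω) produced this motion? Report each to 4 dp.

v = 1.5000, ω = 1.2500

Δθ = 0.363201 − -0.261799 = 0.625000
ω = Δθ/dt = 0.625000/0.5 = 1.2500
R = Δx/(sin θ' − sin θ) = 1.2000
v = R·ω = 1.2000·1.2500 = 1.5000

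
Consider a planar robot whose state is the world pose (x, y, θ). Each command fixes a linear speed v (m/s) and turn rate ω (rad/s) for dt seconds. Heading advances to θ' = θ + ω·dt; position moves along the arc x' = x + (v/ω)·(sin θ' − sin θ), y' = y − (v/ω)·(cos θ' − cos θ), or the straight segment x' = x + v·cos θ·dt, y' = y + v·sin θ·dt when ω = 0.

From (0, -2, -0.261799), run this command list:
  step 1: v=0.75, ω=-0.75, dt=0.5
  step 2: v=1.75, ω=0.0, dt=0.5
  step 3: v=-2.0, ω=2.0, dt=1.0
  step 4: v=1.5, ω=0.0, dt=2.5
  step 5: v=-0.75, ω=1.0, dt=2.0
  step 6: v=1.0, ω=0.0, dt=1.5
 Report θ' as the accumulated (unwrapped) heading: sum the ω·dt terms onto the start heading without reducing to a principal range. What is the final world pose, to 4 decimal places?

(-0.3255, -0.8266, 3.3632)

step 1: θ'=-0.6368 (R=-1.0000) → pose (0.3358, -2.1619, -0.6368)
step 2: θ'=-0.6368 (straight) → pose (1.0393, -2.6822, -0.6368)
step 3: θ'=1.3632 (R=-1.0000) → pose (-0.5338, -3.2801, 1.3632)
step 4: θ'=1.3632 (straight) → pose (0.2391, 0.3894, 1.3632)
step 5: θ'=3.3632 (R=-0.7500) → pose (1.1378, -0.4969, 3.3632)
step 6: θ'=3.3632 (straight) → pose (-0.3255, -0.8266, 3.3632)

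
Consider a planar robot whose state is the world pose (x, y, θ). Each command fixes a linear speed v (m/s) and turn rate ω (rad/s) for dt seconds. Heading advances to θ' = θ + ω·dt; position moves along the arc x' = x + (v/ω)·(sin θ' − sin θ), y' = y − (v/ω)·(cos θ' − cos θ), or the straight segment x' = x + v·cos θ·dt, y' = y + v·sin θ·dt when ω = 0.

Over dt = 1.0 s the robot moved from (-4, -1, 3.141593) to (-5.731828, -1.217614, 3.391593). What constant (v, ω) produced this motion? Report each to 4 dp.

v = 1.7500, ω = 0.2500

Δθ = 3.391593 − 3.141593 = 0.250000
ω = Δθ/dt = 0.250000/1.0 = 0.2500
R = Δx/(sin θ' − sin θ) = 7.0000
v = R·ω = 7.0000·0.2500 = 1.7500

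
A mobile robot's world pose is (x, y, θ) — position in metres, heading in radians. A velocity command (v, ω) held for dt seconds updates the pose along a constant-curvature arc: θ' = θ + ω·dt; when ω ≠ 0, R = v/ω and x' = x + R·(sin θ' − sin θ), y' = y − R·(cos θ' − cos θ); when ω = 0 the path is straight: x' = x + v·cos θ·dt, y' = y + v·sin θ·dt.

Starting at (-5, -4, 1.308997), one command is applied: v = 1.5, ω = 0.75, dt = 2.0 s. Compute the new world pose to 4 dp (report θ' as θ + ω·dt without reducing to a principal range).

θ' = 1.3090 + 0.75·2.0 = 2.8090
R = v/ω = 1.5/0.75 = 2.0000
x' = -5 + 2.0000·(sin 2.8090 − sin 1.3090) = -6.2789
y' = -4 − 2.0000·(cos 2.8090 − cos 1.3090) = -1.5920

(-6.2789, -1.5920, 2.8090)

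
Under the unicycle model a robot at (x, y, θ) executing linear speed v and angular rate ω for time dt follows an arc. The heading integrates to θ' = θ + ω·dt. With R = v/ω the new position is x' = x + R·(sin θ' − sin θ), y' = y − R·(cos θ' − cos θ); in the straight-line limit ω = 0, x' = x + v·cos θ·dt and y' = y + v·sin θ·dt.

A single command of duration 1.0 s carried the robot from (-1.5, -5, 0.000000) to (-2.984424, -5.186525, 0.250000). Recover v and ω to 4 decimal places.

v = -1.5000, ω = 0.2500

Δθ = 0.250000 − 0.000000 = 0.250000
ω = Δθ/dt = 0.250000/1.0 = 0.2500
R = Δx/(sin θ' − sin θ) = -6.0000
v = R·ω = -6.0000·0.2500 = -1.5000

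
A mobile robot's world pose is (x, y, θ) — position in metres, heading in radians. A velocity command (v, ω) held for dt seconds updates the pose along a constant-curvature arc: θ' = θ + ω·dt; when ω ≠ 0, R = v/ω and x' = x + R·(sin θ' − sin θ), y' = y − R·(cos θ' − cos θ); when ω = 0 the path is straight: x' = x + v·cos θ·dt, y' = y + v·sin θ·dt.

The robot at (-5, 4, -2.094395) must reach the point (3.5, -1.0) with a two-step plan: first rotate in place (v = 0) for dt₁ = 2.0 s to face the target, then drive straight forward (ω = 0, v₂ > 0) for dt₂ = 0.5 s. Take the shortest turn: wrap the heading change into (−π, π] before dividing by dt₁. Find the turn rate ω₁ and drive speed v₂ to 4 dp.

heading to target = atan2(-1−4, 3.5−-5) = -0.5317
Δθ = wrap(-0.5317 − -2.0944) = 1.5627; ω₁ = Δθ/dt₁ = 0.7813
distance = √((3.5−-5)² + (-1−4)²) = 9.8615; v₂ = distance/dt₂ = 19.7231

ω₁ = 0.7813, v₂ = 19.7231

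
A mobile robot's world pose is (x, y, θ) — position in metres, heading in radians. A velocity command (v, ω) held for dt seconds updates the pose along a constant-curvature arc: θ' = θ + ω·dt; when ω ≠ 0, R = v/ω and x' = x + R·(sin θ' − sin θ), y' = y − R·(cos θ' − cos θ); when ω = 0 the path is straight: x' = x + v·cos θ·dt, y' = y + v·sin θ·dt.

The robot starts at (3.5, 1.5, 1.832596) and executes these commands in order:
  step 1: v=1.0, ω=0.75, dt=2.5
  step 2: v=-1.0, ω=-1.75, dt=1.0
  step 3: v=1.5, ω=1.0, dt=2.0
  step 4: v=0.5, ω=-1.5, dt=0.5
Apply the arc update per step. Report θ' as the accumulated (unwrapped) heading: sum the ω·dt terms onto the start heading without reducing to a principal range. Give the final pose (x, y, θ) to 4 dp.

(-0.3699, 2.3712, 3.2076)

step 1: θ'=3.7076 (R=1.3333) → pose (1.4971, 2.2803, 3.7076)
step 2: θ'=1.9576 (R=0.5714) → pose (2.3327, 2.0136, 1.9576)
step 3: θ'=3.9576 (R=1.5000) → pose (-0.1491, 2.4754, 3.9576)
step 4: θ'=3.2076 (R=-0.3333) → pose (-0.3699, 2.3712, 3.2076)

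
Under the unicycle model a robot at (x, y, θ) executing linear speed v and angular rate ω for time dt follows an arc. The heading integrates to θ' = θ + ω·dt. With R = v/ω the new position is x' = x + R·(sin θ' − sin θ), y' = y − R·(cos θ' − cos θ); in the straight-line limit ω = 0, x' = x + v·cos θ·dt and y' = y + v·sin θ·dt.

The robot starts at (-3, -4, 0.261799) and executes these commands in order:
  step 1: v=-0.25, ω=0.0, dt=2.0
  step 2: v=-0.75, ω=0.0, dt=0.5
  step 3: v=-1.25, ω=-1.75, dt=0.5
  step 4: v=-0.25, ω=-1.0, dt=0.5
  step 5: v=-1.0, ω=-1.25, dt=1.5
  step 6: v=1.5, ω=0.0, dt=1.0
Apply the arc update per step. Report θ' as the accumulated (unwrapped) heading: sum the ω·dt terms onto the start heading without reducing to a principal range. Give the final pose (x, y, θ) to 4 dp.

step 1: θ'=0.2618 (straight) → pose (-3.4830, -4.1294, 0.2618)
step 2: θ'=0.2618 (straight) → pose (-3.8452, -4.2265, 0.2618)
step 3: θ'=-0.6132 (R=0.7143) → pose (-4.4411, -4.1207, -0.6132)
step 4: θ'=-1.1132 (R=0.2500) → pose (-4.5215, -4.0267, -1.1132)
step 5: θ'=-2.9882 (R=0.8000) → pose (-3.9261, -2.8826, -2.9882)
step 6: θ'=-2.9882 (straight) → pose (-5.4085, -3.1118, -2.9882)

(-5.4085, -3.1118, -2.9882)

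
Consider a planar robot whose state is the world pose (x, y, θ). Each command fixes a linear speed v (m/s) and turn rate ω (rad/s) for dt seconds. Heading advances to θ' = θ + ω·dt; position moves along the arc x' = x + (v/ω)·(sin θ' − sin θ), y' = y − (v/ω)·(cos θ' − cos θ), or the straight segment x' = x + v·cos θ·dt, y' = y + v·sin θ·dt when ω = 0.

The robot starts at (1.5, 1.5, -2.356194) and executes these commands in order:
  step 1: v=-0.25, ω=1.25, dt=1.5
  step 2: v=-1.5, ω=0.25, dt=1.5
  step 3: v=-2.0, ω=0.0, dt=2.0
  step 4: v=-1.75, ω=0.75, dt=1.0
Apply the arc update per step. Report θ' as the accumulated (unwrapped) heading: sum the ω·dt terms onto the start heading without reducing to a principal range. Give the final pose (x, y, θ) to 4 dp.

(-6.3153, 2.4363, 0.6438)

step 1: θ'=-0.4812 (R=-0.2000) → pose (1.4511, 1.8187, -0.4812)
step 2: θ'=-0.1062 (R=-6.0000) → pose (-0.6899, 2.4663, -0.1062)
step 3: θ'=-0.1062 (straight) → pose (-4.6674, 2.8902, -0.1062)
step 4: θ'=0.6438 (R=-2.3333) → pose (-6.3153, 2.4363, 0.6438)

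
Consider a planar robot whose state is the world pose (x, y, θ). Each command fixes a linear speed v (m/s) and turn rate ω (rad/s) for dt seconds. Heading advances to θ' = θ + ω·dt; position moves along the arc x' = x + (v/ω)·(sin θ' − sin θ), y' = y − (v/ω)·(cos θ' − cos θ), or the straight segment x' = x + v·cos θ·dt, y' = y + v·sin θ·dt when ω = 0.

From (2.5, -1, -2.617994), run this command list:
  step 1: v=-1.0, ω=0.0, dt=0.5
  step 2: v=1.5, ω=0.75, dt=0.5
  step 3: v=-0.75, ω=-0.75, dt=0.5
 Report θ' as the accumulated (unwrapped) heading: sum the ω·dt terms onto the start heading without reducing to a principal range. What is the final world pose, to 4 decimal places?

step 1: θ'=-2.6180 (straight) → pose (2.9330, -0.7500, -2.6180)
step 2: θ'=-2.2430 (R=2.0000) → pose (2.3681, -1.2366, -2.2430)
step 3: θ'=-2.6180 (R=1.0000) → pose (2.6506, -0.9933, -2.6180)

(2.6506, -0.9933, -2.6180)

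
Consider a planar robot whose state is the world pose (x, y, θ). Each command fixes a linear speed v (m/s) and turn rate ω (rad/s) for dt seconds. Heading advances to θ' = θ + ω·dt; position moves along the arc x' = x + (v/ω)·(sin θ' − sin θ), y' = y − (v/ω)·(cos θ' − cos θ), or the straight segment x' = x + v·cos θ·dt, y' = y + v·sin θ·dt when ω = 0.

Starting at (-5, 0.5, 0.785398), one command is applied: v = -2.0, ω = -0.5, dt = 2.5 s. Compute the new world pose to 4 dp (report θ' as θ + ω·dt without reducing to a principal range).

θ' = 0.7854 + -0.5·2.5 = -0.4646
R = v/ω = -2.0/-0.5 = 4.0000
x' = -5 + 4.0000·(sin -0.4646 − sin 0.7854) = -9.6207
y' = 0.5 − 4.0000·(cos -0.4646 − cos 0.7854) = -0.2476

(-9.6207, -0.2476, -0.4646)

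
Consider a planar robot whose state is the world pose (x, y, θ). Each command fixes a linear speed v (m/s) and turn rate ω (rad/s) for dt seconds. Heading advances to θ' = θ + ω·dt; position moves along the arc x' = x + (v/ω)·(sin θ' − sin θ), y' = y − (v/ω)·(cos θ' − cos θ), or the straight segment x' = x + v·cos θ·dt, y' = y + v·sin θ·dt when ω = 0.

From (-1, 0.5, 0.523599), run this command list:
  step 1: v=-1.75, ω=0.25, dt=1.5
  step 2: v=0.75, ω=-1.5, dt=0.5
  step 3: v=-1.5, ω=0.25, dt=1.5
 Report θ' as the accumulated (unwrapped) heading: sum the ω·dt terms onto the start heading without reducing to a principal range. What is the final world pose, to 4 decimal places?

step 1: θ'=0.8986 (R=-7.0000) → pose (-2.9772, -1.2032, 0.8986)
step 2: θ'=0.1486 (R=-0.5000) → pose (-2.6600, -1.0201, 0.1486)
step 3: θ'=0.5236 (R=-6.0000) → pose (-4.7717, -1.7578, 0.5236)

(-4.7717, -1.7578, 0.5236)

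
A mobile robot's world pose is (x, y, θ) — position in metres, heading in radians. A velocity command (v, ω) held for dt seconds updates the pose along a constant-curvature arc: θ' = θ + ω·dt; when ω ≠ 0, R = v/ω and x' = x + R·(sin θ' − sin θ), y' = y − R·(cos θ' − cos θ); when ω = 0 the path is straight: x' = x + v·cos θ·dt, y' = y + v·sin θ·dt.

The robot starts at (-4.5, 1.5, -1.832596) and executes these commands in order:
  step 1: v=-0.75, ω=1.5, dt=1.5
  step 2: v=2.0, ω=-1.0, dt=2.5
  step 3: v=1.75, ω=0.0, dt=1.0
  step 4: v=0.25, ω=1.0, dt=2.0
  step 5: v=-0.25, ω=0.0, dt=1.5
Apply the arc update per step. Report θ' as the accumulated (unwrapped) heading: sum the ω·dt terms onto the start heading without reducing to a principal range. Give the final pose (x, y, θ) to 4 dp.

(-3.6646, -2.5877, -0.0826)

step 1: θ'=0.4174 (R=-0.5000) → pose (-5.1857, 2.0865, 0.4174)
step 2: θ'=-2.0826 (R=-2.0000) → pose (-2.6312, -0.7213, -2.0826)
step 3: θ'=-2.0826 (straight) → pose (-3.4882, -2.2471, -2.0826)
step 4: θ'=-0.0826 (R=0.2500) → pose (-3.2909, -2.6186, -0.0826)
step 5: θ'=-0.0826 (straight) → pose (-3.6646, -2.5877, -0.0826)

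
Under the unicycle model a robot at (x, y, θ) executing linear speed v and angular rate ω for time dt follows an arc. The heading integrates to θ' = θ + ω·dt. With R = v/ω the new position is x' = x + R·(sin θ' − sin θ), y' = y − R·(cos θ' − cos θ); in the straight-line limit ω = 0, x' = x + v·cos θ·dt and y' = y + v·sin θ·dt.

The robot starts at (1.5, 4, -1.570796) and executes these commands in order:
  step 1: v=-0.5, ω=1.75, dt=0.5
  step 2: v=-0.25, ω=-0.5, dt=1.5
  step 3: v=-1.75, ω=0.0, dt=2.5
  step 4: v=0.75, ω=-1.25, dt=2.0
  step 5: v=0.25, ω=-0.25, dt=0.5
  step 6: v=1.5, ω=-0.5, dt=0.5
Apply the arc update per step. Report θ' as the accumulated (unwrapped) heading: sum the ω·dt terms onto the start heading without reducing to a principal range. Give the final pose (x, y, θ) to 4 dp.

(-0.8015, 9.1362, -4.3208)

step 1: θ'=-0.6958 (R=-0.2857) → pose (1.3974, 4.2193, -0.6958)
step 2: θ'=-1.4458 (R=0.5000) → pose (1.2218, 4.5407, -1.4458)
step 3: θ'=-1.4458 (straight) → pose (0.6764, 8.8816, -1.4458)
step 4: θ'=-3.9458 (R=-0.6000) → pose (-0.3511, 8.3906, -3.9458)
step 5: θ'=-4.0708 (R=-1.0000) → pose (-0.4320, 8.4858, -4.0708)
step 6: θ'=-4.3208 (R=-3.0000) → pose (-0.8015, 9.1362, -4.3208)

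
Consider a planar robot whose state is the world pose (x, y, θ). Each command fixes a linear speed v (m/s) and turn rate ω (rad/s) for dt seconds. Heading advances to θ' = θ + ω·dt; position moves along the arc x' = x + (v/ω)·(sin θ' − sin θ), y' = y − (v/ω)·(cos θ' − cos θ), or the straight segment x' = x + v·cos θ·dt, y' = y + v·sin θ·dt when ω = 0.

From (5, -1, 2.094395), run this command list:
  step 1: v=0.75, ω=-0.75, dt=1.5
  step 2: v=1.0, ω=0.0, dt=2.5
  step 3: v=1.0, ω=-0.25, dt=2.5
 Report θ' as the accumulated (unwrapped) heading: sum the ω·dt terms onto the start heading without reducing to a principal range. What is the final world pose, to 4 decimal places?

step 1: θ'=0.9694 (R=-1.0000) → pose (5.0415, 0.0658, 0.9694)
step 2: θ'=0.9694 (straight) → pose (6.4560, 2.1272, 0.9694)
step 3: θ'=0.3444 (R=-4.0000) → pose (8.4036, 3.6291, 0.3444)

(8.4036, 3.6291, 0.3444)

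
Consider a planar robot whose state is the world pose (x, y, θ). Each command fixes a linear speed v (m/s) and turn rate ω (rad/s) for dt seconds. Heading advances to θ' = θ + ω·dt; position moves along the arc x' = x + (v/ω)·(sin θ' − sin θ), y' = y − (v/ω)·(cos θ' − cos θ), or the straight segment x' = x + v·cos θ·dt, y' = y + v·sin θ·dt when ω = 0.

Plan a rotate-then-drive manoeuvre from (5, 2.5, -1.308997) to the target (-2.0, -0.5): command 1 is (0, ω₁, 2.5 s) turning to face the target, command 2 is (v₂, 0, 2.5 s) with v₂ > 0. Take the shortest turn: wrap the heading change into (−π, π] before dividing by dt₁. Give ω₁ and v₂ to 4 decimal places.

ω₁ = -0.5711, v₂ = 3.0463

heading to target = atan2(-0.5−2.5, -2−5) = -2.7367
Δθ = wrap(-2.7367 − -1.3090) = -1.4277; ω₁ = Δθ/dt₁ = -0.5711
distance = √((-2−5)² + (-0.5−2.5)²) = 7.6158; v₂ = distance/dt₂ = 3.0463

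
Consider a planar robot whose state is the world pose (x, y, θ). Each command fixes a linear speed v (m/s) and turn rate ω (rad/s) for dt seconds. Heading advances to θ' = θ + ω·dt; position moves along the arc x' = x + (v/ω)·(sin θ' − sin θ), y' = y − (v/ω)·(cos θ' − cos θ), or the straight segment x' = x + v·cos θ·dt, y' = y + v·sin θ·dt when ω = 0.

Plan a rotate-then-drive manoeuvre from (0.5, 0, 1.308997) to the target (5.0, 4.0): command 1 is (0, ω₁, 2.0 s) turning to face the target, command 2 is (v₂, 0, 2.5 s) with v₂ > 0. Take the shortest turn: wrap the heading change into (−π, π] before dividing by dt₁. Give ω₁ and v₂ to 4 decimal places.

heading to target = atan2(4−0, 5−0.5) = 0.7266
Δθ = wrap(0.7266 − 1.3090) = -0.5824; ω₁ = Δθ/dt₁ = -0.2912
distance = √((5−0.5)² + (4−0)²) = 6.0208; v₂ = distance/dt₂ = 2.4083

ω₁ = -0.2912, v₂ = 2.4083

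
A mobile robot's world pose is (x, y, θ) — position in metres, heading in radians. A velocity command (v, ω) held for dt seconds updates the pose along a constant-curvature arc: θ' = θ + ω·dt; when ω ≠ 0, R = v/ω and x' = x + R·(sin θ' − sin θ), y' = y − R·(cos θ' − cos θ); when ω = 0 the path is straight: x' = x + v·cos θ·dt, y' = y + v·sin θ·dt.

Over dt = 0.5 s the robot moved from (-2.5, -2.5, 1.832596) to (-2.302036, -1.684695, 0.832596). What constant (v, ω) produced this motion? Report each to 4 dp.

v = 1.7500, ω = -2.0000

Δθ = 0.832596 − 1.832596 = -1.000000
ω = Δθ/dt = -1.000000/0.5 = -2.0000
R = −Δy/(cos θ' − cos θ) = -0.8750
v = R·ω = -0.8750·-2.0000 = 1.7500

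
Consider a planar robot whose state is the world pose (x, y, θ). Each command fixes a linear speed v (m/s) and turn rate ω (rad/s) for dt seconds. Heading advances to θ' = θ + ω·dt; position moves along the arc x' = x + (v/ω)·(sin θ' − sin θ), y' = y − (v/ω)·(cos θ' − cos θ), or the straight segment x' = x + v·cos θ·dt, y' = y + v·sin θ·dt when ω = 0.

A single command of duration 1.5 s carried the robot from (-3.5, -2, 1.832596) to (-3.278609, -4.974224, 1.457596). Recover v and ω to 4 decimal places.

Δθ = 1.457596 − 1.832596 = -0.375000
ω = Δθ/dt = -0.375000/1.5 = -0.2500
R = −Δy/(cos θ' − cos θ) = 8.0000
v = R·ω = 8.0000·-0.2500 = -2.0000

v = -2.0000, ω = -0.2500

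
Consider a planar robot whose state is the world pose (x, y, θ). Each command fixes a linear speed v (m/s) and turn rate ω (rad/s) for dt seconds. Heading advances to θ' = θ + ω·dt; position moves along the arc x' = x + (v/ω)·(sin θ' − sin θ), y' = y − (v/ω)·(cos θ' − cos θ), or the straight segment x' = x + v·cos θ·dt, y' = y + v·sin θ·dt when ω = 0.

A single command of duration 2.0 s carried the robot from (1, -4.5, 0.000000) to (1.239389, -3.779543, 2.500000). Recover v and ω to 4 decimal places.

Δθ = 2.500000 − 0.000000 = 2.500000
ω = Δθ/dt = 2.500000/2.0 = 1.2500
R = −Δy/(cos θ' − cos θ) = 0.4000
v = R·ω = 0.4000·1.2500 = 0.5000

v = 0.5000, ω = 1.2500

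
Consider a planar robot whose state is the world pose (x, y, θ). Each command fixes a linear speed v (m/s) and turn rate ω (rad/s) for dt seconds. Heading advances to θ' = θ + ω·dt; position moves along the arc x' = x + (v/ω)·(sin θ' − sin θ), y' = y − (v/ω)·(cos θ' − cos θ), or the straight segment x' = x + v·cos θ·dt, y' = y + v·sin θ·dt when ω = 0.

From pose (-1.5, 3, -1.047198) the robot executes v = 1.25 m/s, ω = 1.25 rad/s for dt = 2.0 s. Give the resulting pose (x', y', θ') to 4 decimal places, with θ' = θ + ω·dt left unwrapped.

(0.3591, 3.3823, 1.4528)

θ' = -1.0472 + 1.25·2.0 = 1.4528
R = v/ω = 1.25/1.25 = 1.0000
x' = -1.5 + 1.0000·(sin 1.4528 − sin -1.0472) = 0.3591
y' = 3 − 1.0000·(cos 1.4528 − cos -1.0472) = 3.3823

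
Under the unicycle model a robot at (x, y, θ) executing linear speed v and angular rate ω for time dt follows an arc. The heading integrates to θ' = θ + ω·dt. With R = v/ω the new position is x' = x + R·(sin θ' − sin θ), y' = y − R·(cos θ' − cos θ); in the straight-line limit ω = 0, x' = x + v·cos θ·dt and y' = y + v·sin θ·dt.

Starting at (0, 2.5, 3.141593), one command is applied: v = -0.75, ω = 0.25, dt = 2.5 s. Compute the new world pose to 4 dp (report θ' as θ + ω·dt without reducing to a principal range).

θ' = 3.1416 + 0.25·2.5 = 3.7666
R = v/ω = -0.75/0.25 = -3.0000
x' = 0 + -3.0000·(sin 3.7666 − sin 3.1416) = 1.7553
y' = 2.5 − -3.0000·(cos 3.7666 − cos 3.1416) = 3.0671

(1.7553, 3.0671, 3.7666)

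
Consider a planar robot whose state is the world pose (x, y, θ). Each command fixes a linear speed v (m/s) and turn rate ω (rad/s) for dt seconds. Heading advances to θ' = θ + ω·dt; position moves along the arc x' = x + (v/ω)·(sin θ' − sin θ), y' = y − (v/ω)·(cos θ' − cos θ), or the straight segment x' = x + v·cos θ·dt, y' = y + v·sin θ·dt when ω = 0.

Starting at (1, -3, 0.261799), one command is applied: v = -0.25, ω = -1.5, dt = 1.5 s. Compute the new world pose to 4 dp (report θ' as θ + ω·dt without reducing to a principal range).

θ' = 0.2618 + -1.5·1.5 = -1.9882
R = v/ω = -0.25/-1.5 = 0.1667
x' = 1 + 0.1667·(sin -1.9882 − sin 0.2618) = 0.8045
y' = -3 − 0.1667·(cos -1.9882 − cos 0.2618) = -2.7714

(0.8045, -2.7714, -1.9882)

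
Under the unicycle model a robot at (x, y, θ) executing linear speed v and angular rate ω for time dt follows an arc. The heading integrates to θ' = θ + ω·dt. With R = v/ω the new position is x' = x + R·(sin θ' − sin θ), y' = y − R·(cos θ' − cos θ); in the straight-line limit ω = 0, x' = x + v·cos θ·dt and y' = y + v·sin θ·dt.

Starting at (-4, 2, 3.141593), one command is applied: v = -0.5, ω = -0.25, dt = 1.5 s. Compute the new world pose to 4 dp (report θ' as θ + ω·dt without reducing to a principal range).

θ' = 3.1416 + -0.25·1.5 = 2.7666
R = v/ω = -0.5/-0.25 = 2.0000
x' = -4 + 2.0000·(sin 2.7666 − sin 3.1416) = -3.2675
y' = 2 − 2.0000·(cos 2.7666 − cos 3.1416) = 1.8610

(-3.2675, 1.8610, 2.7666)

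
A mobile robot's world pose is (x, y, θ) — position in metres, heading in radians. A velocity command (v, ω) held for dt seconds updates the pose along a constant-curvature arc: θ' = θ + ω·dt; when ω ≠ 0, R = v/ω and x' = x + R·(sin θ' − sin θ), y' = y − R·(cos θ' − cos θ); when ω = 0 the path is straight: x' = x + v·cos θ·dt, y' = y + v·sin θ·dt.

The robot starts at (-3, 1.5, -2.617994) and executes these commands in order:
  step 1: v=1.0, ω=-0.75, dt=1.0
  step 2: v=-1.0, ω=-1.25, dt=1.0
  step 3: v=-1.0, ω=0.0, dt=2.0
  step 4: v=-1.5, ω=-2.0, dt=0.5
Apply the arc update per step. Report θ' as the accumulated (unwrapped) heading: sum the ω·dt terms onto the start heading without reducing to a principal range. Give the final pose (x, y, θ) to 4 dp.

step 1: θ'=-3.3680 (R=-1.3333) → pose (-3.9660, 1.3554, -3.3680)
step 2: θ'=-4.6180 (R=0.8000) → pose (-3.3491, 0.6512, -4.6180)
step 3: θ'=-4.6180 (straight) → pose (-3.1606, -1.3399, -4.6180)
step 4: θ'=-5.6180 (R=0.7500) → pose (-3.4443, -2.0007, -5.6180)

(-3.4443, -2.0007, -5.6180)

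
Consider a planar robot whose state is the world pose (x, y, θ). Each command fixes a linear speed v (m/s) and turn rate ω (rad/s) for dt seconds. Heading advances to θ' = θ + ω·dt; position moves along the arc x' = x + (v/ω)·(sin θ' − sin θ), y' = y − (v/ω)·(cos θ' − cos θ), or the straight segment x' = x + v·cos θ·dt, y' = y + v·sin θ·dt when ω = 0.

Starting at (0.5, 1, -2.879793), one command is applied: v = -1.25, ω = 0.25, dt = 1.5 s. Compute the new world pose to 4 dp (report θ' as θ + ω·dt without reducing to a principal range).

(2.1790, 1.8096, -2.5048)

θ' = -2.8798 + 0.25·1.5 = -2.5048
R = v/ω = -1.25/0.25 = -5.0000
x' = 0.5 + -5.0000·(sin -2.5048 − sin -2.8798) = 2.1790
y' = 1 − -5.0000·(cos -2.5048 − cos -2.8798) = 1.8096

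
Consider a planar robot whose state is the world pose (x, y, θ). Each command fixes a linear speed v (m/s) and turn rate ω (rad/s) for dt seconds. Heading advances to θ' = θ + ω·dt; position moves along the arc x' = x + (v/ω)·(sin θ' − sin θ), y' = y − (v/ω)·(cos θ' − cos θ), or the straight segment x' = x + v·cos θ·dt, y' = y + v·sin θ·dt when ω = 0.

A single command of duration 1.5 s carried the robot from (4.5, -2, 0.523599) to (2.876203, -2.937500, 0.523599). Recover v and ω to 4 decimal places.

v = -1.2500, ω = 0.0000

Δθ = 0.523599 − 0.523599 = 0.000000
ω = Δθ/dt = 0.000000/1.5 = 0.0000
ω = 0 → v = (Δx·cos θ + Δy·sin θ)/dt = -1.2500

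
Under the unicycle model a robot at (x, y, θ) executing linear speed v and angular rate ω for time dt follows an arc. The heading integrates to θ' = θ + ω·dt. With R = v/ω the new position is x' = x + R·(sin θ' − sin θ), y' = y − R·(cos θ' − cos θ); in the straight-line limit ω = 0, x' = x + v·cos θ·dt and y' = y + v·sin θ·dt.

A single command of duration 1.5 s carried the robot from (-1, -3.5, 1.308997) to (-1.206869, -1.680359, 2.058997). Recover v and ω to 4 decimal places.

Δθ = 2.058997 − 1.308997 = 0.750000
ω = Δθ/dt = 0.750000/1.5 = 0.5000
R = −Δy/(cos θ' − cos θ) = 2.5000
v = R·ω = 2.5000·0.5000 = 1.2500

v = 1.2500, ω = 0.5000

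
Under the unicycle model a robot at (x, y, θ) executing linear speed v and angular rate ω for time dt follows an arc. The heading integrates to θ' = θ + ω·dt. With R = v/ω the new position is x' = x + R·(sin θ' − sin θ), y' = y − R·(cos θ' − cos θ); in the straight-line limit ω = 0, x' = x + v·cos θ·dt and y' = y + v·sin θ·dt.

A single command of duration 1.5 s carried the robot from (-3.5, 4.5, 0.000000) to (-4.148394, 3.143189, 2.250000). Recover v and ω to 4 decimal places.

Δθ = 2.250000 − 0.000000 = 2.250000
ω = Δθ/dt = 2.250000/1.5 = 1.5000
R = −Δy/(cos θ' − cos θ) = -0.8333
v = R·ω = -0.8333·1.5000 = -1.2500

v = -1.2500, ω = 1.5000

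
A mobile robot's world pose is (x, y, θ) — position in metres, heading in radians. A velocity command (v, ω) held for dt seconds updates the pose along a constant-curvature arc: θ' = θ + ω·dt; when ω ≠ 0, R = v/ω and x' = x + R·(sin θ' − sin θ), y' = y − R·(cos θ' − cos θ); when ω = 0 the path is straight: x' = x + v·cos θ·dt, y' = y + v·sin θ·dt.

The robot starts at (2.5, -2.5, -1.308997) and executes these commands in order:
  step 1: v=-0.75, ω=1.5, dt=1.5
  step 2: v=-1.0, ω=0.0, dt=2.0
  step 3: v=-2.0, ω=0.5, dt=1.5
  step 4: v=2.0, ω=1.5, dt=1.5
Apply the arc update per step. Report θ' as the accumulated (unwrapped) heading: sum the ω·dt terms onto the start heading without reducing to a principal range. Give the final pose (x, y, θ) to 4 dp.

step 1: θ'=0.9410 (R=-0.5000) → pose (1.6130, -2.3349, 0.9410)
step 2: θ'=0.9410 (straight) → pose (0.4350, -3.9512, 0.9410)
step 3: θ'=1.6910 (R=-4.0000) → pose (-0.3035, -6.7868, 1.6910)
step 4: θ'=3.9410 (R=1.3333) → pose (-2.5832, -6.0172, 3.9410)

(-2.5832, -6.0172, 3.9410)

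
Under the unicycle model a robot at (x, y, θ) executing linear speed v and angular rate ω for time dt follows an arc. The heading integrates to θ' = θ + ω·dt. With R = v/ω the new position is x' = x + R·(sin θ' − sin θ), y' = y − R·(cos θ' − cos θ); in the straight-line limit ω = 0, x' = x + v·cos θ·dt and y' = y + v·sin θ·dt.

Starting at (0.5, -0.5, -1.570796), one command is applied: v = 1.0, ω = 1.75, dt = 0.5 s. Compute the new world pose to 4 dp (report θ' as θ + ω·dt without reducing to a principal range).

(0.7051, -0.9386, -0.6958)

θ' = -1.5708 + 1.75·0.5 = -0.6958
R = v/ω = 1.0/1.75 = 0.5714
x' = 0.5 + 0.5714·(sin -0.6958 − sin -1.5708) = 0.7051
y' = -0.5 − 0.5714·(cos -0.6958 − cos -1.5708) = -0.9386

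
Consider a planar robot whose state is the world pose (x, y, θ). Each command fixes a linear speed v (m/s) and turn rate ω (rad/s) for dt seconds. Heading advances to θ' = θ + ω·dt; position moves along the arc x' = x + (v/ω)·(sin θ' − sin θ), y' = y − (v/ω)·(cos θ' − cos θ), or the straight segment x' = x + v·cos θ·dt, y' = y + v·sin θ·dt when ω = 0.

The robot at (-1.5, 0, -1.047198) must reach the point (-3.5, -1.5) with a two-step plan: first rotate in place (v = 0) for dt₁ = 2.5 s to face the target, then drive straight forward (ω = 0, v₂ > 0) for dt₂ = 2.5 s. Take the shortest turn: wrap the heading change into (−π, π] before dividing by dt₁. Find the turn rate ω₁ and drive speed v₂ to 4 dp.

heading to target = atan2(-1.5−0, -3.5−-1.5) = -2.4981
Δθ = wrap(-2.4981 − -1.0472) = -1.4509; ω₁ = Δθ/dt₁ = -0.5804
distance = √((-3.5−-1.5)² + (-1.5−0)²) = 2.5000; v₂ = distance/dt₂ = 1.0000

ω₁ = -0.5804, v₂ = 1.0000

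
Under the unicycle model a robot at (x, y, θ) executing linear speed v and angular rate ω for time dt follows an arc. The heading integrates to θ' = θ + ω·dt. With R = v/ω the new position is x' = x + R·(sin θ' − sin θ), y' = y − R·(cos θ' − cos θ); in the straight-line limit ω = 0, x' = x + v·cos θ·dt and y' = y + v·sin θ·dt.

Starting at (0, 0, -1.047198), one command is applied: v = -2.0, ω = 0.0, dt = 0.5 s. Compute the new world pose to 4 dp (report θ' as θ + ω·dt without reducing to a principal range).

θ' = -1.0472 + 0.0·0.5 = -1.0472
ω = 0 → straight: x' = 0 + -2.0·cos(-1.0472)·0.5 = -0.5000
y' = 0 + -2.0·sin(-1.0472)·0.5 = 0.8660

(-0.5000, 0.8660, -1.0472)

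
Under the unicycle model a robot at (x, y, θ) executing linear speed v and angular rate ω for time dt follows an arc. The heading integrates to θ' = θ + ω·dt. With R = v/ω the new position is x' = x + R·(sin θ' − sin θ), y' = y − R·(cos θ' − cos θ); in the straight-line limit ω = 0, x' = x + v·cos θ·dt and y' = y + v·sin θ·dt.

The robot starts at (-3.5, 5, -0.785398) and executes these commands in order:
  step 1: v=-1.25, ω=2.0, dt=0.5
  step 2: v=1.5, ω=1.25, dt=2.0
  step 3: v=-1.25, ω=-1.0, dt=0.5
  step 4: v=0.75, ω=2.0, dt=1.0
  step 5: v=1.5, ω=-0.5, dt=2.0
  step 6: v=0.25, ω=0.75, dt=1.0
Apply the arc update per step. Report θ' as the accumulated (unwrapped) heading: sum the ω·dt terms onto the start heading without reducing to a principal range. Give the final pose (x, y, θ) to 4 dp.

step 1: θ'=0.2146 (R=-0.6250) → pose (-4.0750, 5.1687, 0.2146)
step 2: θ'=2.7146 (R=1.2000) → pose (-3.8336, 7.4335, 2.7146)
step 3: θ'=2.2146 (R=1.2500) → pose (-3.3515, 7.0460, 2.2146)
step 4: θ'=4.2146 (R=0.3750) → pose (-3.9809, 7.0000, 4.2146)
step 5: θ'=3.2146 (R=-3.0000) → pose (-6.3980, 5.4404, 3.2146)
step 6: θ'=3.9646 (R=0.3333) → pose (-6.6181, 5.3346, 3.9646)

(-6.6181, 5.3346, 3.9646)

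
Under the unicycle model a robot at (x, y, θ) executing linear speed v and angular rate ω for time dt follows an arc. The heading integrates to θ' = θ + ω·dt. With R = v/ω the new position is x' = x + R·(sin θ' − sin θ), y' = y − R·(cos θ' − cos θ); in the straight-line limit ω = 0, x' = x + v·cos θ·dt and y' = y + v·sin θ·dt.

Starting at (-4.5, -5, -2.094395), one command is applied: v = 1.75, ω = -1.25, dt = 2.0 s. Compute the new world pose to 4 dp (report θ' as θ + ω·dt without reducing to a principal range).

(-7.1027, -4.4648, -4.5944)

θ' = -2.0944 + -1.25·2.0 = -4.5944
R = v/ω = 1.75/-1.25 = -1.4000
x' = -4.5 + -1.4000·(sin -4.5944 − sin -2.0944) = -7.1027
y' = -5 − -1.4000·(cos -4.5944 − cos -2.0944) = -4.4648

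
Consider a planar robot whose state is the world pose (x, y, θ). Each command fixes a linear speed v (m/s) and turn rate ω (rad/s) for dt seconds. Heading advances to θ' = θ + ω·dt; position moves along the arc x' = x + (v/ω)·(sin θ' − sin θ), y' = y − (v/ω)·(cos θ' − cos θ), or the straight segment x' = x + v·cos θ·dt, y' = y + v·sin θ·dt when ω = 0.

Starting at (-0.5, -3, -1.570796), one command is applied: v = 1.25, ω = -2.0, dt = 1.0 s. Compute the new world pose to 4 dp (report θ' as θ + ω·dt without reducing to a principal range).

(-1.3851, -3.5683, -3.5708)

θ' = -1.5708 + -2.0·1.0 = -3.5708
R = v/ω = 1.25/-2.0 = -0.6250
x' = -0.5 + -0.6250·(sin -3.5708 − sin -1.5708) = -1.3851
y' = -3 − -0.6250·(cos -3.5708 − cos -1.5708) = -3.5683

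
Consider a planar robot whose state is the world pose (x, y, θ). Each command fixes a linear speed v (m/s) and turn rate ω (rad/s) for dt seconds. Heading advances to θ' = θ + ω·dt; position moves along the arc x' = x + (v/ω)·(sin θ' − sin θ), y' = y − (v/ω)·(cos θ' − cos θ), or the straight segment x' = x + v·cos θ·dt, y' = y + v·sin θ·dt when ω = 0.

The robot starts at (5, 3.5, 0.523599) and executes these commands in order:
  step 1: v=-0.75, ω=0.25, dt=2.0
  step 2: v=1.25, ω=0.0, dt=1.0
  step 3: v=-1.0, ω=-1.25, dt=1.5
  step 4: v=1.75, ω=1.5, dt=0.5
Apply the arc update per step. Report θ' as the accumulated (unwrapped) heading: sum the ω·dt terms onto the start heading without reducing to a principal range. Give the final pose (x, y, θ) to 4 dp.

(4.0629, 3.0275, -0.1014)

step 1: θ'=1.0236 (R=-3.0000) → pose (3.9380, 2.4628, 1.0236)
step 2: θ'=1.0236 (straight) → pose (4.5884, 3.5303, 1.0236)
step 3: θ'=-0.8514 (R=0.8000) → pose (3.3035, 3.4194, -0.8514)
step 4: θ'=-0.1014 (R=1.1667) → pose (4.0629, 3.0275, -0.1014)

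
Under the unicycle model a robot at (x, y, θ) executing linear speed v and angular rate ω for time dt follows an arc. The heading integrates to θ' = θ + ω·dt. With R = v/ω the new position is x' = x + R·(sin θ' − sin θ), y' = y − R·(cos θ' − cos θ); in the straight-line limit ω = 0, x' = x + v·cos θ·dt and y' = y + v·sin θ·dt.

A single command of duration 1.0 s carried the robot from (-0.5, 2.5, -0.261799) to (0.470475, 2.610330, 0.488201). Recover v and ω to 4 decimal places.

v = 1.0000, ω = 0.7500

Δθ = 0.488201 − -0.261799 = 0.750000
ω = Δθ/dt = 0.750000/1.0 = 0.7500
R = Δx/(sin θ' − sin θ) = 1.3333
v = R·ω = 1.3333·0.7500 = 1.0000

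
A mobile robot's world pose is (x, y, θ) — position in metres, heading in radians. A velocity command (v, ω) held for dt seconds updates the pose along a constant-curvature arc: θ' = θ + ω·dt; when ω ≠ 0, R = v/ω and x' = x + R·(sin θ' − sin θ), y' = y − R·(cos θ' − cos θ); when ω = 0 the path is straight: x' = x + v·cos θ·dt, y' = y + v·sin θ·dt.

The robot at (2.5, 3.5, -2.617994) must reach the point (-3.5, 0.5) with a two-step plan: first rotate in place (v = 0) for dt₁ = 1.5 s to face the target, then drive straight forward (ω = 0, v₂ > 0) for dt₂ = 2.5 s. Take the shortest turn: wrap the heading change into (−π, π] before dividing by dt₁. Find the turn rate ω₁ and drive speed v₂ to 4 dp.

ω₁ = -0.0400, v₂ = 2.6833

heading to target = atan2(0.5−3.5, -3.5−2.5) = -2.6779
Δθ = wrap(-2.6779 − -2.6180) = -0.0600; ω₁ = Δθ/dt₁ = -0.0400
distance = √((-3.5−2.5)² + (0.5−3.5)²) = 6.7082; v₂ = distance/dt₂ = 2.6833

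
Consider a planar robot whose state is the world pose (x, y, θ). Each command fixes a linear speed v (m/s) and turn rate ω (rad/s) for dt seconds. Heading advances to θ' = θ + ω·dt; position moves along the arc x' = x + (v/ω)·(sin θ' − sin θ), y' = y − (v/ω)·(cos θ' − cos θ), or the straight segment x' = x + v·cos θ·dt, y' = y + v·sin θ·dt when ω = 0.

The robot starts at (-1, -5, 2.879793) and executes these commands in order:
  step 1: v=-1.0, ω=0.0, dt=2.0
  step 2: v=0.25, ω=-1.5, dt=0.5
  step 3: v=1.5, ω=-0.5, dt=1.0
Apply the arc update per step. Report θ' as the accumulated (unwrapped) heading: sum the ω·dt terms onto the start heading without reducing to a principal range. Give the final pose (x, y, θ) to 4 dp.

(0.3823, -4.0309, 1.6298)

step 1: θ'=2.8798 (straight) → pose (0.9319, -5.5176, 2.8798)
step 2: θ'=2.1298 (R=-0.1667) → pose (0.8337, -5.4450, 2.1298)
step 3: θ'=1.6298 (R=-3.0000) → pose (0.3823, -4.0309, 1.6298)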